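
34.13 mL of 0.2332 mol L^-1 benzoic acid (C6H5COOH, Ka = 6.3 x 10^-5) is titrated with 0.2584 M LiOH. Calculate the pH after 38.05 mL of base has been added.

n(acid) = 0.2332 x 0.03413 = 0.007959 mol; n(LiOH) added = 0.2584 x 0.03805 = 0.009832 mol.
Base is in excess by 0.009832 - 0.007959 = 0.001873 mol in a total volume of 0.07218 L.
[OH^-] = 0.001873/0.07218 = 0.02595 M, so pOH = 1.59 and pH = 14.00 - 1.59 = 12.41.

12.41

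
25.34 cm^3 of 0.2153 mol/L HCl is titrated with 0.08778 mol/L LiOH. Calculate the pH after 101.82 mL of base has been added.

n(acid) = 0.2153 x 0.02534 = 0.005456 mol; n(LiOH) added = 0.08778 x 0.1018 = 0.008938 mol.
Base is in excess by 0.008938 - 0.005456 = 0.003482 mol in a total volume of 0.1272 L.
[OH^-] = 0.003482/0.1272 = 0.02738 M, so pOH = 1.56 and pH = 14.00 - 1.56 = 12.44.

12.44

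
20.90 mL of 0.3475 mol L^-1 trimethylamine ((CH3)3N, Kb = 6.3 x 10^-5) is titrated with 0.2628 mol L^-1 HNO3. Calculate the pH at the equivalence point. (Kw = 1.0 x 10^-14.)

n((CH3)3N) = 0.3475 x 0.02090 = 0.007263 mol; V(HNO3) at equivalence = 0.007263/0.2628 = 0.02764 L.
At equivalence the base is fully converted to (CH3)3NH+; total volume = 0.04854 L, so [(CH3)3NH+] = 0.007263/0.04854 = 0.1496 M.
Ka((CH3)3NH+) = Kw/Kb = 1.0e-14 / 6.3 x 10^-5 = 1.59e-10.
[H^+] = sqrt(Ka x [(CH3)3NH+]) = sqrt(1.59e-10 x 0.1496) = 4.87e-6 M.
pH = -log(4.87e-6) = 5.31.

5.31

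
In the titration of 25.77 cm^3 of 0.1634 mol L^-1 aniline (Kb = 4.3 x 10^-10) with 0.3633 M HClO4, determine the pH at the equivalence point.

2.79

n(C6H5NH2) = 0.1634 x 0.02577 = 0.004211 mol; V(HClO4) at equivalence = 0.004211/0.3633 = 0.01159 L.
At equivalence the base is fully converted to C6H5NH3+; total volume = 0.03736 L, so [C6H5NH3+] = 0.004211/0.03736 = 0.1127 M.
Ka(C6H5NH3+) = Kw/Kb = 1.0e-14 / 4.3 x 10^-10 = 2.33e-5.
[H^+] = sqrt(Ka x [C6H5NH3+]) = sqrt(2.33e-5 x 0.1127) = 0.00162 M.
pH = -log(0.00162) = 2.79.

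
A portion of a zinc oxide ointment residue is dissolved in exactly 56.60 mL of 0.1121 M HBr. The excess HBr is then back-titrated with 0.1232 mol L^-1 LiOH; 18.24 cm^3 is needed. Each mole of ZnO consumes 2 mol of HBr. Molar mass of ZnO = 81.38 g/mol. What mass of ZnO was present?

Total n(HBr) added = 0.1121 x 0.05660 = 0.006345 mol.
n(LiOH) used = 0.1232 x 0.01824 = 0.002247 mol, which equals the excess n(HBr).
So n(HBr) consumed by the sample = 0.006345 - 0.002247 = 0.004098 mol.
n(ZnO) = 0.004098 / 2 = 0.002049 mol.
mass = 0.002049 mol x 81.38 g/mol = 0.167 g.

0.167 g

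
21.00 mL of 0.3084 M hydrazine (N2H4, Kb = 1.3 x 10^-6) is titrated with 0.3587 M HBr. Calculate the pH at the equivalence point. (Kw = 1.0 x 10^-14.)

n(N2H4) = 0.3084 x 0.02100 = 0.006476 mol; V(HBr) at equivalence = 0.006476/0.3587 = 0.01806 L.
At equivalence the base is fully converted to N2H5+; total volume = 0.03906 L, so [N2H5+] = 0.006476/0.03906 = 0.1658 M.
Ka(N2H5+) = Kw/Kb = 1.0e-14 / 1.3 x 10^-6 = 7.69e-9.
[H^+] = sqrt(Ka x [N2H5+]) = sqrt(7.69e-9 x 0.1658) = 3.57e-5 M.
pH = -log(3.57e-5) = 4.45.

4.45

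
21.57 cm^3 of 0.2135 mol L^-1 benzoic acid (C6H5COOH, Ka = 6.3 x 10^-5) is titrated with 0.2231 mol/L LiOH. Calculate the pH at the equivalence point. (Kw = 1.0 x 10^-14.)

8.62

n(C6H5COOH) = 0.2135 x 0.02157 = 0.004605 mol; V(LiOH) at equivalence = 0.004605/0.2231 = 0.02064 L.
At equivalence all the acid is converted to C6H5COO-; total volume = 0.02157 + 0.02064 = 0.04221 L, so [C6H5COO-] = 0.004605/0.04221 = 0.1091 M.
Kb = Kw/Ka = 1.0e-14 / 6.3 x 10^-5 = 1.59e-10.
[OH^-] = sqrt(Kb x [C6H5COO-]) = sqrt(1.59e-10 x 0.1091) = 4.16e-6 M.
pOH = 5.38, so pH = 14.00 - 5.38 = 8.62.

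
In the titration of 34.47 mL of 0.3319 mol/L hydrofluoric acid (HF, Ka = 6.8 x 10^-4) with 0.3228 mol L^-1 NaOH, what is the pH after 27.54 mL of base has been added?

3.71

Initial n(HF) = 0.3319 x 0.03447 = 0.01144 mol.
n(NaOH) added = 0.3228 x 0.02754 = 0.008890 mol, converting that many moles of HF to F-.
Remaining n(HF) = 0.002551 mol; n(F-) = 0.008890 mol.
By Henderson-Hasselbalch, pH = pKa + log([A^-]/[HA]) = 3.17 + log(0.008890/0.002551) = 3.17 + (+0.54) = 3.71.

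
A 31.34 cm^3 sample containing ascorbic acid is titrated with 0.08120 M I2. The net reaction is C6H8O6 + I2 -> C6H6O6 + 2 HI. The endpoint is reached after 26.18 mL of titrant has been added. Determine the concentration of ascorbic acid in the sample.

n(I2) = 0.08120 x 0.02618 = 0.002126 mol.
From the balanced equation, 1 mol I2 reacts with 1 mol ascorbic acid, so n(ascorbic acid) = 0.002126 x 1/1 = 0.002126 mol.
[ascorbic acid] = 0.002126 / 0.03134 L = 0.0678 M.

0.0678 M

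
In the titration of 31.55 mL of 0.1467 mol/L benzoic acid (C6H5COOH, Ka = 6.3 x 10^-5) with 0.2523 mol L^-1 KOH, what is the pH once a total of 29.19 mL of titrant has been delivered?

12.65

n(acid) = 0.1467 x 0.03155 = 0.004628 mol; n(KOH) added = 0.2523 x 0.02919 = 0.007365 mol.
Base is in excess by 0.007365 - 0.004628 = 0.002736 mol in a total volume of 0.06074 L.
[OH^-] = 0.002736/0.06074 = 0.04505 M, so pOH = 1.35 and pH = 14.00 - 1.35 = 12.65.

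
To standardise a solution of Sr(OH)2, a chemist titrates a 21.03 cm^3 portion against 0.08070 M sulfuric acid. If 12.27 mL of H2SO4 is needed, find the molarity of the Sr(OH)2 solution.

0.0471 M

n(H2SO4) delivered = 0.08070 x 0.01227 = 0.0009902 mol.
For a 1:1 reaction, n(Sr(OH)2) = 0.0009902 mol.
[Sr(OH)2] = 0.0009902 mol / 0.02103 L = 0.0471 M.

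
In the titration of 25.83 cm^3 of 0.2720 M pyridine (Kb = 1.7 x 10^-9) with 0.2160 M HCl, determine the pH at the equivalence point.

3.07

n(C5H5N) = 0.2720 x 0.02583 = 0.007026 mol; V(HCl) at equivalence = 0.007026/0.2160 = 0.03253 L.
At equivalence the base is fully converted to C5H5NH+; total volume = 0.05836 L, so [C5H5NH+] = 0.007026/0.05836 = 0.1204 M.
Ka(C5H5NH+) = Kw/Kb = 1.0e-14 / 1.7 x 10^-9 = 5.88e-6.
[H^+] = sqrt(Ka x [C5H5NH+]) = sqrt(5.88e-6 x 0.1204) = 0.000842 M.
pH = -log(0.000842) = 3.07.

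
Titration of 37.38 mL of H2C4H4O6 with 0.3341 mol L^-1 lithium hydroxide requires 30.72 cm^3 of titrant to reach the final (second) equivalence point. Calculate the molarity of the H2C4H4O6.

0.137 M

n(LiOH) = 0.3341 x 0.03072 = 0.01026 mol.
At the final (second) equivalence point, 2 mol OH^- react per mol H2C4H4O6, so n(H2C4H4O6) = 0.01026 / 2 = 0.005132 mol.
[H2C4H4O6] = 0.005132 / 0.03738 L = 0.137 M.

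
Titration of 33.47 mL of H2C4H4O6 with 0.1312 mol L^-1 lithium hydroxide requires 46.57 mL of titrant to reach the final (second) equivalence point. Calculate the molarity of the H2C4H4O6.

n(LiOH) = 0.1312 x 0.04657 = 0.006110 mol.
At the final (second) equivalence point, 2 mol OH^- react per mol H2C4H4O6, so n(H2C4H4O6) = 0.006110 / 2 = 0.003055 mol.
[H2C4H4O6] = 0.003055 / 0.03347 L = 0.0913 M.

0.0913 M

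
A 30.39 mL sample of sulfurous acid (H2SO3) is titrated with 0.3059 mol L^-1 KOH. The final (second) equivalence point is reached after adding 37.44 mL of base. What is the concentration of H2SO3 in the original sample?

0.188 M

n(KOH) = 0.3059 x 0.03744 = 0.01145 mol.
At the final (second) equivalence point, 2 mol OH^- react per mol H2SO3, so n(H2SO3) = 0.01145 / 2 = 0.005726 mol.
[H2SO3] = 0.005726 / 0.03039 L = 0.188 M.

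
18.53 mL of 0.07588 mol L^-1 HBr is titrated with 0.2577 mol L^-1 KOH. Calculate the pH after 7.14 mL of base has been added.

12.23

n(acid) = 0.07588 x 0.01853 = 0.001406 mol; n(KOH) added = 0.2577 x 0.007140 = 0.001840 mol.
Base is in excess by 0.001840 - 0.001406 = 0.0004339 mol in a total volume of 0.02567 L.
[OH^-] = 0.0004339/0.02567 = 0.01690 M, so pOH = 1.77 and pH = 14.00 - 1.77 = 12.23.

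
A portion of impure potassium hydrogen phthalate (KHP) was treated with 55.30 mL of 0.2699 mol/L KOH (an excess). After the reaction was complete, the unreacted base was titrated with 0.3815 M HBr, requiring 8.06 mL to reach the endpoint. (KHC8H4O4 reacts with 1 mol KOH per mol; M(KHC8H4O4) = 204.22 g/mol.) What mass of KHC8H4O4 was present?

2.42 g

Total n(KOH) added = 0.2699 x 0.05530 = 0.01493 mol.
n(HBr) used = 0.3815 x 0.008060 = 0.003075 mol, which equals the excess n(KOH).
So n(KOH) consumed by the sample = 0.01493 - 0.003075 = 0.01185 mol.
n(KHC8H4O4) = 0.01185 / 1 = 0.01185 mol.
mass = 0.01185 mol x 204.22 g/mol = 2.42 g.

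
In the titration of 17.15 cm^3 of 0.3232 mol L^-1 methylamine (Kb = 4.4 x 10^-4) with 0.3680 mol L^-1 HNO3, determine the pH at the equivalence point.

n(CH3NH2) = 0.3232 x 0.01715 = 0.005543 mol; V(HNO3) at equivalence = 0.005543/0.3680 = 0.01506 L.
At equivalence the base is fully converted to CH3NH3+; total volume = 0.03221 L, so [CH3NH3+] = 0.005543/0.03221 = 0.1721 M.
Ka(CH3NH3+) = Kw/Kb = 1.0e-14 / 4.4 x 10^-4 = 2.27e-11.
[H^+] = sqrt(Ka x [CH3NH3+]) = sqrt(2.27e-11 x 0.1721) = 1.98e-6 M.
pH = -log(1.98e-6) = 5.70.

5.70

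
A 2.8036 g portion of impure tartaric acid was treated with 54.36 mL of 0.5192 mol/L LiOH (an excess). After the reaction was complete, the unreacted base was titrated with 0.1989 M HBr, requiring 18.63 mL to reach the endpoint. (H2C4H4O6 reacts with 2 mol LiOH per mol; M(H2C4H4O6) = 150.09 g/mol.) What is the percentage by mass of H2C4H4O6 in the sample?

65.6%

Total n(LiOH) added = 0.5192 x 0.05436 = 0.02822 mol.
n(HBr) used = 0.1989 x 0.01863 = 0.003706 mol, which equals the excess n(LiOH).
So n(LiOH) consumed by the sample = 0.02822 - 0.003706 = 0.02452 mol.
n(H2C4H4O6) = 0.02452 / 2 = 0.01226 mol.
mass H2C4H4O6 = 0.01226 x 150.09 = 1.840 g, so %H2C4H4O6 = 1.840/2.8036 x 100 = 65.6%.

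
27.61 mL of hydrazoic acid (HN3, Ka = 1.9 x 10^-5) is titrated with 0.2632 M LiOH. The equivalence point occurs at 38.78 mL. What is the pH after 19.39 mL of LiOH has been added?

19.39 mL is exactly half the equivalence volume (38.78/2), i.e. the half-equivalence point.
There, n(HA) = n(A^-), so pH = pKa = -log(1.9 x 10^-5) = 4.72.

4.72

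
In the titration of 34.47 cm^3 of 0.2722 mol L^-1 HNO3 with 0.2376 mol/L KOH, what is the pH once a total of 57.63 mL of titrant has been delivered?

n(acid) = 0.2722 x 0.03447 = 0.009383 mol; n(KOH) added = 0.2376 x 0.05763 = 0.01369 mol.
Base is in excess by 0.01369 - 0.009383 = 0.004310 mol in a total volume of 0.09210 L.
[OH^-] = 0.004310/0.09210 = 0.04680 M, so pOH = 1.33 and pH = 14.00 - 1.33 = 12.67.

12.67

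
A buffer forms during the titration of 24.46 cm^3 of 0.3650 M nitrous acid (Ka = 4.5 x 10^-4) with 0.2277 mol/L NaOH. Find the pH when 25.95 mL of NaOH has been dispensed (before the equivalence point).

Initial n(HNO2) = 0.3650 x 0.02446 = 0.008928 mol.
n(NaOH) added = 0.2277 x 0.02595 = 0.005909 mol, converting that many moles of HNO2 to NO2-.
Remaining n(HNO2) = 0.003019 mol; n(NO2-) = 0.005909 mol.
By Henderson-Hasselbalch, pH = pKa + log([A^-]/[HA]) = 3.35 + log(0.005909/0.003019) = 3.35 + (+0.29) = 3.64.

3.64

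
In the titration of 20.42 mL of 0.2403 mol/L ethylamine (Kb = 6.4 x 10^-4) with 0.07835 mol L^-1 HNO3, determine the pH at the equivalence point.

n(C2H5NH2) = 0.2403 x 0.02042 = 0.004907 mol; V(HNO3) at equivalence = 0.004907/0.07835 = 0.06263 L.
At equivalence the base is fully converted to C2H5NH3+; total volume = 0.08305 L, so [C2H5NH3+] = 0.004907/0.08305 = 0.05909 M.
Ka(C2H5NH3+) = Kw/Kb = 1.0e-14 / 6.4 x 10^-4 = 1.56e-11.
[H^+] = sqrt(Ka x [C2H5NH3+]) = sqrt(1.56e-11 x 0.05909) = 9.61e-7 M.
pH = -log(9.61e-7) = 6.02.

6.02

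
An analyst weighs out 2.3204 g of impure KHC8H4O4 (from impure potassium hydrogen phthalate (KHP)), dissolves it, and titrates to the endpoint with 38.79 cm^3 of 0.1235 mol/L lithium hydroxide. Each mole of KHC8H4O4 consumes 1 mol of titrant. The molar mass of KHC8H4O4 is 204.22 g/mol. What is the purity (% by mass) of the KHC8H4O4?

n(LiOH) = 0.1235 x 0.03879 = 0.004791 mol.
n(KHC8H4O4) = 0.004791 / 1 = 0.004791 mol.
mass of KHC8H4O4 = 0.004791 x 204.22 = 0.9783 g.
% purity = 0.9783 / 2.3204 x 100 = 42.2%.

42.2%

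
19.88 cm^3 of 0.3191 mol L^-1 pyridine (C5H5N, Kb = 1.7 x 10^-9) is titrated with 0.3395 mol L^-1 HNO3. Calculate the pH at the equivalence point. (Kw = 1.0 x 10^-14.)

3.01

n(C5H5N) = 0.3191 x 0.01988 = 0.006344 mol; V(HNO3) at equivalence = 0.006344/0.3395 = 0.01869 L.
At equivalence the base is fully converted to C5H5NH+; total volume = 0.03857 L, so [C5H5NH+] = 0.006344/0.03857 = 0.1645 M.
Ka(C5H5NH+) = Kw/Kb = 1.0e-14 / 1.7 x 10^-9 = 5.88e-6.
[H^+] = sqrt(Ka x [C5H5NH+]) = sqrt(5.88e-6 x 0.1645) = 0.000984 M.
pH = -log(0.000984) = 3.01.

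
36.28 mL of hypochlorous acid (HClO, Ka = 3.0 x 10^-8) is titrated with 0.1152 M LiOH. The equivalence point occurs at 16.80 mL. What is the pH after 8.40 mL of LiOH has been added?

8.40 mL is exactly half the equivalence volume (16.80/2), i.e. the half-equivalence point.
There, n(HA) = n(A^-), so pH = pKa = -log(3.0 x 10^-8) = 7.52.

7.52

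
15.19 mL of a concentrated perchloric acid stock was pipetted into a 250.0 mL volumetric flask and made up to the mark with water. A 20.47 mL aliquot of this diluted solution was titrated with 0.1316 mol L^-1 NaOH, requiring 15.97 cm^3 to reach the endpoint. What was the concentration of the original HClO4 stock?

1.69 M

n(NaOH) = 0.1316 x 0.01597 = 0.002102 mol.
n(HClO4) in the aliquot = 0.002102 mol.
[diluted HClO4] = 0.002102 / 0.02047 = 0.1027 M.
Dilution factor = 250.0/15.19 = 16.46, so [stock] = 0.1027 x 16.46 = 1.69 M.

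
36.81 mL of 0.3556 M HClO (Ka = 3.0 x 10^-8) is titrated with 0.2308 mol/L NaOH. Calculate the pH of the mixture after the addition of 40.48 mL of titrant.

7.92

Initial n(HClO) = 0.3556 x 0.03681 = 0.01309 mol.
n(NaOH) added = 0.2308 x 0.04048 = 0.009343 mol, converting that many moles of HClO to ClO-.
Remaining n(HClO) = 0.003747 mol; n(ClO-) = 0.009343 mol.
By Henderson-Hasselbalch, pH = pKa + log([A^-]/[HA]) = 7.52 + log(0.009343/0.003747) = 7.52 + (+0.40) = 7.92.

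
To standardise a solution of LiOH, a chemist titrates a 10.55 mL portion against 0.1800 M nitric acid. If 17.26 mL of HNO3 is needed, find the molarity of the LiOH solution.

0.294 M

n(HNO3) delivered = 0.1800 x 0.01726 = 0.003107 mol.
For a 1:1 reaction, n(LiOH) = 0.003107 mol.
[LiOH] = 0.003107 mol / 0.01055 L = 0.294 M.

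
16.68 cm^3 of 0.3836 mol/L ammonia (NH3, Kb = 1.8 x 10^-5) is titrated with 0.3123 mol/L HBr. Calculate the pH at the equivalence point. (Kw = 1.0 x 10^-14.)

5.01

n(NH3) = 0.3836 x 0.01668 = 0.006398 mol; V(HBr) at equivalence = 0.006398/0.3123 = 0.02049 L.
At equivalence the base is fully converted to NH4+; total volume = 0.03717 L, so [NH4+] = 0.006398/0.03717 = 0.1721 M.
Ka(NH4+) = Kw/Kb = 1.0e-14 / 1.8 x 10^-5 = 5.56e-10.
[H^+] = sqrt(Ka x [NH4+]) = sqrt(5.56e-10 x 0.1721) = 9.78e-6 M.
pH = -log(9.78e-6) = 5.01.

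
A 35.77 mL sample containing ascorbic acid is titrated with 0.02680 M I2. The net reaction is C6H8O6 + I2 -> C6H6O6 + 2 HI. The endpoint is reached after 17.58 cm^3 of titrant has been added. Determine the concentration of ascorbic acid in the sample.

n(I2) = 0.02680 x 0.01758 = 0.0004711 mol.
From the balanced equation, 1 mol I2 reacts with 1 mol ascorbic acid, so n(ascorbic acid) = 0.0004711 x 1/1 = 0.0004711 mol.
[ascorbic acid] = 0.0004711 / 0.03577 L = 0.0132 M.

0.0132 M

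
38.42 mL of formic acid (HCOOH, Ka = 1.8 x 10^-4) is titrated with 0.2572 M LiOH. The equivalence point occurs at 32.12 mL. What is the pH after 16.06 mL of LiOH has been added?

3.74

16.06 mL is exactly half the equivalence volume (32.12/2), i.e. the half-equivalence point.
There, n(HA) = n(A^-), so pH = pKa = -log(1.8 x 10^-4) = 3.74.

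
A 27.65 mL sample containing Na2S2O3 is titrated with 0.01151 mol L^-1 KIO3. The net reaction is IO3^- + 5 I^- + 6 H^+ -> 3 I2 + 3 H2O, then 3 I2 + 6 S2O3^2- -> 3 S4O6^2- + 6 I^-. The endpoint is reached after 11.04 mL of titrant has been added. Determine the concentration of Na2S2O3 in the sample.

n(KIO3) = 0.01151 x 0.01104 = 0.0001271 mol.
From the balanced equation, 1 mol KIO3 reacts with 6 mol Na2S2O3, so n(Na2S2O3) = 0.0001271 x 6/1 = 0.0007624 mol.
[Na2S2O3] = 0.0007624 / 0.02765 L = 0.0276 M.

0.0276 M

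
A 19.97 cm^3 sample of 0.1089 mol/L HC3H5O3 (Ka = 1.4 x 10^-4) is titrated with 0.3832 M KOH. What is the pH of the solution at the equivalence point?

8.39

n(HC3H5O3) = 0.1089 x 0.01997 = 0.002175 mol; V(KOH) at equivalence = 0.002175/0.3832 = 0.005675 L.
At equivalence all the acid is converted to C3H5O3-; total volume = 0.01997 + 0.005675 = 0.02565 L, so [C3H5O3-] = 0.002175/0.02565 = 0.08480 M.
Kb = Kw/Ka = 1.0e-14 / 1.4 x 10^-4 = 7.14e-11.
[OH^-] = sqrt(Kb x [C3H5O3-]) = sqrt(7.14e-11 x 0.08480) = 2.46e-6 M.
pOH = 5.61, so pH = 14.00 - 5.61 = 8.39.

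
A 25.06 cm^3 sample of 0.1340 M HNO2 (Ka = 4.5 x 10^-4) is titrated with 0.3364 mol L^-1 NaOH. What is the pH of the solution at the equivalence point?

n(HNO2) = 0.1340 x 0.02506 = 0.003358 mol; V(NaOH) at equivalence = 0.003358/0.3364 = 0.009982 L.
At equivalence all the acid is converted to NO2-; total volume = 0.02506 + 0.009982 = 0.03504 L, so [NO2-] = 0.003358/0.03504 = 0.09583 M.
Kb = Kw/Ka = 1.0e-14 / 4.5 x 10^-4 = 2.22e-11.
[OH^-] = sqrt(Kb x [NO2-]) = sqrt(2.22e-11 x 0.09583) = 1.46e-6 M.
pOH = 5.84, so pH = 14.00 - 5.84 = 8.16.

8.16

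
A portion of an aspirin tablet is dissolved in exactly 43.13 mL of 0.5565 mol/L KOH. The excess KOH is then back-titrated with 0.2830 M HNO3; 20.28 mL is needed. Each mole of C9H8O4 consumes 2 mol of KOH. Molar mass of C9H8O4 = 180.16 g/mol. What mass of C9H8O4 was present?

1.65 g

Total n(KOH) added = 0.5565 x 0.04313 = 0.02400 mol.
n(HNO3) used = 0.2830 x 0.02028 = 0.005739 mol, which equals the excess n(KOH).
So n(KOH) consumed by the sample = 0.02400 - 0.005739 = 0.01826 mol.
n(C9H8O4) = 0.01826 / 2 = 0.009131 mol.
mass = 0.009131 mol x 180.16 g/mol = 1.65 g.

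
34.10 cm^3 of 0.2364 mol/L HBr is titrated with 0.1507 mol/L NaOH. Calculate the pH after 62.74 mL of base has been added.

n(acid) = 0.2364 x 0.03410 = 0.008061 mol; n(NaOH) added = 0.1507 x 0.06274 = 0.009455 mol.
Base is in excess by 0.009455 - 0.008061 = 0.001394 mol in a total volume of 0.09684 L.
[OH^-] = 0.001394/0.09684 = 0.01439 M, so pOH = 1.84 and pH = 14.00 - 1.84 = 12.16.

12.16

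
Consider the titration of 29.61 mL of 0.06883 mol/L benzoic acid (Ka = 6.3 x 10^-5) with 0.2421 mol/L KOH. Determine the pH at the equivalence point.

8.46

n(C6H5COOH) = 0.06883 x 0.02961 = 0.002038 mol; V(KOH) at equivalence = 0.002038/0.2421 = 0.008418 L.
At equivalence all the acid is converted to C6H5COO-; total volume = 0.02961 + 0.008418 = 0.03803 L, so [C6H5COO-] = 0.002038/0.03803 = 0.05359 M.
Kb = Kw/Ka = 1.0e-14 / 6.3 x 10^-5 = 1.59e-10.
[OH^-] = sqrt(Kb x [C6H5COO-]) = sqrt(1.59e-10 x 0.05359) = 2.92e-6 M.
pOH = 5.54, so pH = 14.00 - 5.54 = 8.46.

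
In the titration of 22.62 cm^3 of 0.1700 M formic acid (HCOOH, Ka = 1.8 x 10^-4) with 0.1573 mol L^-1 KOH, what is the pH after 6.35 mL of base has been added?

3.29

Initial n(HCOOH) = 0.1700 x 0.02262 = 0.003845 mol.
n(KOH) added = 0.1573 x 0.006350 = 0.0009989 mol, converting that many moles of HCOOH to HCOO-.
Remaining n(HCOOH) = 0.002847 mol; n(HCOO-) = 0.0009989 mol.
By Henderson-Hasselbalch, pH = pKa + log([A^-]/[HA]) = 3.74 + log(0.0009989/0.002847) = 3.74 + (-0.45) = 3.29.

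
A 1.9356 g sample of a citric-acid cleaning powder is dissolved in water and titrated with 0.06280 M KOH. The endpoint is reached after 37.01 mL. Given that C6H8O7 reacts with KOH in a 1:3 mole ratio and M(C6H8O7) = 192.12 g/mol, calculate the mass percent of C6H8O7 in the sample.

n(KOH) = 0.06280 x 0.03701 = 0.002324 mol.
n(C6H8O7) = 0.002324 / 3 = 0.0007747 mol.
mass of C6H8O7 = 0.0007747 x 192.12 = 0.1488 g.
% purity = 0.1488 / 1.9356 x 100 = 7.69%.

7.69%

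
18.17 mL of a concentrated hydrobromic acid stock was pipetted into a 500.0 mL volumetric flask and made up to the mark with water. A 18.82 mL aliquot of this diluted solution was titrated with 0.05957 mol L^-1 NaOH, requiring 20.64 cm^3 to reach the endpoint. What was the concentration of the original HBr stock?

n(NaOH) = 0.05957 x 0.02064 = 0.001230 mol.
n(HBr) in the aliquot = 0.001230 mol.
[diluted HBr] = 0.001230 / 0.01882 = 0.06533 M.
Dilution factor = 500.0/18.17 = 27.52, so [stock] = 0.06533 x 27.52 = 1.80 M.

1.80 M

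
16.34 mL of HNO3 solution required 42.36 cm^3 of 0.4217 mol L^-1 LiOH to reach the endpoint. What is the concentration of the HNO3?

n(LiOH) delivered = 0.4217 x 0.04236 = 0.01786 mol.
For a 1:1 reaction, n(HNO3) = 0.01786 mol.
[HNO3] = 0.01786 mol / 0.01634 L = 1.09 M.

1.09 M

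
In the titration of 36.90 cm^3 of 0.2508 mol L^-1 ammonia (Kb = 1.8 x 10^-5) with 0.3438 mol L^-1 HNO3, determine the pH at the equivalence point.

5.05

n(NH3) = 0.2508 x 0.03690 = 0.009255 mol; V(HNO3) at equivalence = 0.009255/0.3438 = 0.02692 L.
At equivalence the base is fully converted to NH4+; total volume = 0.06382 L, so [NH4+] = 0.009255/0.06382 = 0.1450 M.
Ka(NH4+) = Kw/Kb = 1.0e-14 / 1.8 x 10^-5 = 5.56e-10.
[H^+] = sqrt(Ka x [NH4+]) = sqrt(5.56e-10 x 0.1450) = 8.98e-6 M.
pH = -log(8.98e-6) = 5.05.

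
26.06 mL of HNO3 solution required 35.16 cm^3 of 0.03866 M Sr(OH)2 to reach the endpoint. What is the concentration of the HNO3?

n(Sr(OH)2) delivered = 0.03866 x 0.03516 = 0.001359 mol.
The reaction is 2 HNO3 + 1 Sr(OH)2, so n(HNO3) = 0.001359 x 2/1 = 0.002719 mol.
[HNO3] = 0.002719 mol / 0.02606 L = 0.104 M.

0.104 M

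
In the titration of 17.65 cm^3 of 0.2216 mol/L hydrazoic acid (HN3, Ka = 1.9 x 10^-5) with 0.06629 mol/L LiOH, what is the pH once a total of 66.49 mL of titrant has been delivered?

11.77

n(acid) = 0.2216 x 0.01765 = 0.003911 mol; n(LiOH) added = 0.06629 x 0.06649 = 0.004408 mol.
Base is in excess by 0.004408 - 0.003911 = 0.0004964 mol in a total volume of 0.08414 L.
[OH^-] = 0.0004964/0.08414 = 0.005899 M, so pOH = 2.23 and pH = 14.00 - 2.23 = 11.77.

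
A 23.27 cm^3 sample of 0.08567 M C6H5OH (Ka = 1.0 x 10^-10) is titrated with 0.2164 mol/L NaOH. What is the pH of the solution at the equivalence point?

n(C6H5OH) = 0.08567 x 0.02327 = 0.001994 mol; V(NaOH) at equivalence = 0.001994/0.2164 = 0.009212 L.
At equivalence all the acid is converted to C6H5O-; total volume = 0.02327 + 0.009212 = 0.03248 L, so [C6H5O-] = 0.001994/0.03248 = 0.06137 M.
Kb = Kw/Ka = 1.0e-14 / 1.0 x 10^-10 = 0.000100.
[OH^-] = sqrt(Kb x [C6H5O-]) = sqrt(0.000100 x 0.06137) = 0.00248 M.
pOH = 2.61, so pH = 14.00 - 2.61 = 11.39.

11.39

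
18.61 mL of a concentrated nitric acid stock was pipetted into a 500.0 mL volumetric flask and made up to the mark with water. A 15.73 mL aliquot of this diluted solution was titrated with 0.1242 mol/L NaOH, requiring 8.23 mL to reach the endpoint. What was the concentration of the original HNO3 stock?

n(NaOH) = 0.1242 x 0.008230 = 0.001022 mol.
n(HNO3) in the aliquot = 0.001022 mol.
[diluted HNO3] = 0.001022 / 0.01573 = 0.06498 M.
Dilution factor = 500.0/18.61 = 26.87, so [stock] = 0.06498 x 26.87 = 1.75 M.

1.75 M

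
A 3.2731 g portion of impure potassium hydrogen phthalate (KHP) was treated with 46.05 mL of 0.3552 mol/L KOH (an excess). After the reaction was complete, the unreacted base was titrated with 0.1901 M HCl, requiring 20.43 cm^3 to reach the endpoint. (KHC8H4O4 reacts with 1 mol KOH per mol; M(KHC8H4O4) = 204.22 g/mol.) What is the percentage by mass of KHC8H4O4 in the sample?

77.8%

Total n(KOH) added = 0.3552 x 0.04605 = 0.01636 mol.
n(HCl) used = 0.1901 x 0.02043 = 0.003884 mol, which equals the excess n(KOH).
So n(KOH) consumed by the sample = 0.01636 - 0.003884 = 0.01247 mol.
n(KHC8H4O4) = 0.01247 / 1 = 0.01247 mol.
mass KHC8H4O4 = 0.01247 x 204.22 = 2.547 g, so %KHC8H4O4 = 2.547/3.2731 x 100 = 77.8%.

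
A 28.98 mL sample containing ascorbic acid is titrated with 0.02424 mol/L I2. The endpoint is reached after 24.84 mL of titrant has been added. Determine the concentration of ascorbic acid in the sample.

0.0208 M

n(I2) = 0.02424 x 0.02484 = 0.0006021 mol.
From the balanced equation, 1 mol I2 reacts with 1 mol ascorbic acid, so n(ascorbic acid) = 0.0006021 x 1/1 = 0.0006021 mol.
[ascorbic acid] = 0.0006021 / 0.02898 L = 0.0208 M.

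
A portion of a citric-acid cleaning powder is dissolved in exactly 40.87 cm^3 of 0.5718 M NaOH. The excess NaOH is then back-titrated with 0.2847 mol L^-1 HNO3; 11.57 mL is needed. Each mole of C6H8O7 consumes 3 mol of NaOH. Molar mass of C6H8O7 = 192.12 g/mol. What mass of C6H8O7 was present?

1.29 g

Total n(NaOH) added = 0.5718 x 0.04087 = 0.02337 mol.
n(HNO3) used = 0.2847 x 0.01157 = 0.003294 mol, which equals the excess n(NaOH).
So n(NaOH) consumed by the sample = 0.02337 - 0.003294 = 0.02008 mol.
n(C6H8O7) = 0.02008 / 3 = 0.006692 mol.
mass = 0.006692 mol x 192.12 g/mol = 1.29 g.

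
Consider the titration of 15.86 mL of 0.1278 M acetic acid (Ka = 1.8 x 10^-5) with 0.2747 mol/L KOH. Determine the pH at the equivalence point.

8.84

n(CH3COOH) = 0.1278 x 0.01586 = 0.002027 mol; V(KOH) at equivalence = 0.002027/0.2747 = 0.007379 L.
At equivalence all the acid is converted to CH3COO-; total volume = 0.01586 + 0.007379 = 0.02324 L, so [CH3COO-] = 0.002027/0.02324 = 0.08722 M.
Kb = Kw/Ka = 1.0e-14 / 1.8 x 10^-5 = 5.56e-10.
[OH^-] = sqrt(Kb x [CH3COO-]) = sqrt(5.56e-10 x 0.08722) = 6.96e-6 M.
pOH = 5.16, so pH = 14.00 - 5.16 = 8.84.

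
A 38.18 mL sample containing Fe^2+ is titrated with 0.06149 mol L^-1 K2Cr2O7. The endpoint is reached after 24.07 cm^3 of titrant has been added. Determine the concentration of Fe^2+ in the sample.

n(K2Cr2O7) = 0.06149 x 0.02407 = 0.001480 mol.
From the balanced equation, 1 mol K2Cr2O7 reacts with 6 mol Fe^2+, so n(Fe^2+) = 0.001480 x 6/1 = 0.008880 mol.
[Fe^2+] = 0.008880 / 0.03818 L = 0.233 M.

0.233 M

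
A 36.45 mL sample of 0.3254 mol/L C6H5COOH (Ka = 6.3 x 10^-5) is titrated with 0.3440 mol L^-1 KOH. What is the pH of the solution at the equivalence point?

n(C6H5COOH) = 0.3254 x 0.03645 = 0.01186 mol; V(KOH) at equivalence = 0.01186/0.3440 = 0.03448 L.
At equivalence all the acid is converted to C6H5COO-; total volume = 0.03645 + 0.03448 = 0.07093 L, so [C6H5COO-] = 0.01186/0.07093 = 0.1672 M.
Kb = Kw/Ka = 1.0e-14 / 6.3 x 10^-5 = 1.59e-10.
[OH^-] = sqrt(Kb x [C6H5COO-]) = sqrt(1.59e-10 x 0.1672) = 5.15e-6 M.
pOH = 5.29, so pH = 14.00 - 5.29 = 8.71.

8.71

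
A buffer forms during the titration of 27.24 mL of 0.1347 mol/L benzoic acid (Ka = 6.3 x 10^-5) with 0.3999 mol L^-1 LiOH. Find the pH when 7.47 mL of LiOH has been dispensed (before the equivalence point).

4.84

Initial n(C6H5COOH) = 0.1347 x 0.02724 = 0.003669 mol.
n(LiOH) added = 0.3999 x 0.007470 = 0.002987 mol, converting that many moles of C6H5COOH to C6H5COO-.
Remaining n(C6H5COOH) = 0.0006820 mol; n(C6H5COO-) = 0.002987 mol.
By Henderson-Hasselbalch, pH = pKa + log([A^-]/[HA]) = 4.20 + log(0.002987/0.0006820) = 4.20 + (+0.64) = 4.84.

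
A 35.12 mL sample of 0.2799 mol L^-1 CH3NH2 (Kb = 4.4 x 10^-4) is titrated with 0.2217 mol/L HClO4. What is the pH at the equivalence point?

n(CH3NH2) = 0.2799 x 0.03512 = 0.009830 mol; V(HClO4) at equivalence = 0.009830/0.2217 = 0.04434 L.
At equivalence the base is fully converted to CH3NH3+; total volume = 0.07946 L, so [CH3NH3+] = 0.009830/0.07946 = 0.1237 M.
Ka(CH3NH3+) = Kw/Kb = 1.0e-14 / 4.4 x 10^-4 = 2.27e-11.
[H^+] = sqrt(Ka x [CH3NH3+]) = sqrt(2.27e-11 x 0.1237) = 1.68e-6 M.
pH = -log(1.68e-6) = 5.78.

5.78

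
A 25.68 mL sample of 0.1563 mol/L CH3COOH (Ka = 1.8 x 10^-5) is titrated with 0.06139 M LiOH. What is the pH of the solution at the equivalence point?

8.69

n(CH3COOH) = 0.1563 x 0.02568 = 0.004014 mol; V(LiOH) at equivalence = 0.004014/0.06139 = 0.06538 L.
At equivalence all the acid is converted to CH3COO-; total volume = 0.02568 + 0.06538 = 0.09106 L, so [CH3COO-] = 0.004014/0.09106 = 0.04408 M.
Kb = Kw/Ka = 1.0e-14 / 1.8 x 10^-5 = 5.56e-10.
[OH^-] = sqrt(Kb x [CH3COO-]) = sqrt(5.56e-10 x 0.04408) = 4.95e-6 M.
pOH = 5.31, so pH = 14.00 - 5.31 = 8.69.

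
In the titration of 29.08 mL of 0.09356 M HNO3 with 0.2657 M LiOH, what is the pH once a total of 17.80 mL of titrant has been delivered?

12.63

n(acid) = 0.09356 x 0.02908 = 0.002721 mol; n(LiOH) added = 0.2657 x 0.01780 = 0.004729 mol.
Base is in excess by 0.004729 - 0.002721 = 0.002009 mol in a total volume of 0.04688 L.
[OH^-] = 0.002009/0.04688 = 0.04285 M, so pOH = 1.37 and pH = 14.00 - 1.37 = 12.63.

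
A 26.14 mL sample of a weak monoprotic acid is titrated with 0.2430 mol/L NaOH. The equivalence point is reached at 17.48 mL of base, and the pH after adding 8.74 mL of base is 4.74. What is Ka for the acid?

1.8 x 10^-5

8.74 mL is half of the equivalence volume, so this is the half-equivalence point where [HA] = [A^-].
At half-equivalence pH = pKa, so pKa = 4.74.
Ka = 10^(-4.74) = 1.8 x 10^-5.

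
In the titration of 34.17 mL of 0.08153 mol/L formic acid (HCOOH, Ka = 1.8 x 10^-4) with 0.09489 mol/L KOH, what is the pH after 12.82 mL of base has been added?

3.63

Initial n(HCOOH) = 0.08153 x 0.03417 = 0.002786 mol.
n(KOH) added = 0.09489 x 0.01282 = 0.001216 mol, converting that many moles of HCOOH to HCOO-.
Remaining n(HCOOH) = 0.001569 mol; n(HCOO-) = 0.001216 mol.
By Henderson-Hasselbalch, pH = pKa + log([A^-]/[HA]) = 3.74 + log(0.001216/0.001569) = 3.74 + (-0.11) = 3.63.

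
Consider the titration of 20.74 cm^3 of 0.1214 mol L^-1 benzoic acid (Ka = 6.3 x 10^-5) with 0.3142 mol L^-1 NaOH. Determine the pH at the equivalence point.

n(C6H5COOH) = 0.1214 x 0.02074 = 0.002518 mol; V(NaOH) at equivalence = 0.002518/0.3142 = 0.008013 L.
At equivalence all the acid is converted to C6H5COO-; total volume = 0.02074 + 0.008013 = 0.02875 L, so [C6H5COO-] = 0.002518/0.02875 = 0.08757 M.
Kb = Kw/Ka = 1.0e-14 / 6.3 x 10^-5 = 1.59e-10.
[OH^-] = sqrt(Kb x [C6H5COO-]) = sqrt(1.59e-10 x 0.08757) = 3.73e-6 M.
pOH = 5.43, so pH = 14.00 - 5.43 = 8.57.

8.57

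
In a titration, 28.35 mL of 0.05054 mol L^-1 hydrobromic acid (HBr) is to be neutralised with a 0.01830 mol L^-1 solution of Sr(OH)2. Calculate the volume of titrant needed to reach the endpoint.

39.1 mL

n(HBr) = 0.05054 mol/L x 0.02835 L = 0.001433 mol.
The neutralisation is 2 HBr : 1 Sr(OH)2, so n(Sr(OH)2) = 0.001433 x 1/2 = 0.0007164 mol.
V(Sr(OH)2) = 0.0007164 / 0.01830 = 0.03915 L = 39.1 mL.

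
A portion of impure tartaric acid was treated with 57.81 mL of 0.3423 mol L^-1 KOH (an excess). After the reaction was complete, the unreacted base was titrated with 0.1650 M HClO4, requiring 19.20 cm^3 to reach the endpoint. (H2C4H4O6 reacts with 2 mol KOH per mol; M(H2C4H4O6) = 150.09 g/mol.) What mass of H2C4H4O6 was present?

1.25 g

Total n(KOH) added = 0.3423 x 0.05781 = 0.01979 mol.
n(HClO4) used = 0.1650 x 0.01920 = 0.003168 mol, which equals the excess n(KOH).
So n(KOH) consumed by the sample = 0.01979 - 0.003168 = 0.01662 mol.
n(H2C4H4O6) = 0.01662 / 2 = 0.008310 mol.
mass = 0.008310 mol x 150.09 g/mol = 1.25 g.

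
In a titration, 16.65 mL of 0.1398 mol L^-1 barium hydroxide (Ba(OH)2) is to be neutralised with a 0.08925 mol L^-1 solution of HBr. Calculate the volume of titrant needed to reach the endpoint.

n(Ba(OH)2) = 0.1398 mol/L x 0.01665 L = 0.002328 mol.
The neutralisation is 1 Ba(OH)2 : 2 HBr, so n(HBr) = 0.002328 x 2/1 = 0.004655 mol.
V(HBr) = 0.004655 / 0.08925 = 0.05216 L = 52.2 mL.

52.2 mL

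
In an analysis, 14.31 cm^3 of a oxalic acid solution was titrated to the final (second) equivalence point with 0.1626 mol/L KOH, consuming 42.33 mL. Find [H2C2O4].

n(KOH) = 0.1626 x 0.04233 = 0.006883 mol.
At the final (second) equivalence point, 2 mol OH^- react per mol H2C2O4, so n(H2C2O4) = 0.006883 / 2 = 0.003441 mol.
[H2C2O4] = 0.003441 / 0.01431 L = 0.240 M.

0.240 M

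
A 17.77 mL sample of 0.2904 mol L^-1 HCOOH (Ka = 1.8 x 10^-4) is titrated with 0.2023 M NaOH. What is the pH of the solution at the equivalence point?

n(HCOOH) = 0.2904 x 0.01777 = 0.005160 mol; V(NaOH) at equivalence = 0.005160/0.2023 = 0.02551 L.
At equivalence all the acid is converted to HCOO-; total volume = 0.01777 + 0.02551 = 0.04328 L, so [HCOO-] = 0.005160/0.04328 = 0.1192 M.
Kb = Kw/Ka = 1.0e-14 / 1.8 x 10^-4 = 5.56e-11.
[OH^-] = sqrt(Kb x [HCOO-]) = sqrt(5.56e-11 x 0.1192) = 2.57e-6 M.
pOH = 5.59, so pH = 14.00 - 5.59 = 8.41.

8.41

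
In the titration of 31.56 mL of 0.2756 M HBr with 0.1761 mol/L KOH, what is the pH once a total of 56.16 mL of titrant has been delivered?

12.13

n(acid) = 0.2756 x 0.03156 = 0.008698 mol; n(KOH) added = 0.1761 x 0.05616 = 0.009890 mol.
Base is in excess by 0.009890 - 0.008698 = 0.001192 mol in a total volume of 0.08772 L.
[OH^-] = 0.001192/0.08772 = 0.01359 M, so pOH = 1.87 and pH = 14.00 - 1.87 = 12.13.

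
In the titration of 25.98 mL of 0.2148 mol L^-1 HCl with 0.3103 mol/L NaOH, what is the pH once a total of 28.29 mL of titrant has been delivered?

12.77

n(acid) = 0.2148 x 0.02598 = 0.005581 mol; n(NaOH) added = 0.3103 x 0.02829 = 0.008778 mol.
Base is in excess by 0.008778 - 0.005581 = 0.003198 mol in a total volume of 0.05427 L.
[OH^-] = 0.003198/0.05427 = 0.05893 M, so pOH = 1.23 and pH = 14.00 - 1.23 = 12.77.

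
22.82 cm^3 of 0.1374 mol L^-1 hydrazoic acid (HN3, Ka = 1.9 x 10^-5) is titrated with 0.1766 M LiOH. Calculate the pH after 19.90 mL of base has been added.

11.95

n(acid) = 0.1374 x 0.02282 = 0.003135 mol; n(LiOH) added = 0.1766 x 0.01990 = 0.003514 mol.
Base is in excess by 0.003514 - 0.003135 = 0.0003789 mol in a total volume of 0.04272 L.
[OH^-] = 0.0003789/0.04272 = 0.008869 M, so pOH = 2.05 and pH = 14.00 - 2.05 = 11.95.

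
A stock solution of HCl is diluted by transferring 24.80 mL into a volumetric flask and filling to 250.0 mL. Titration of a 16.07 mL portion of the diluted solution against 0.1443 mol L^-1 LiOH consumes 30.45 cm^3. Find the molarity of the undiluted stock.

n(LiOH) = 0.1443 x 0.03045 = 0.004394 mol.
n(HCl) in the aliquot = 0.004394 mol.
[diluted HCl] = 0.004394 / 0.01607 = 0.2734 M.
Dilution factor = 250.0/24.80 = 10.08, so [stock] = 0.2734 x 10.08 = 2.76 M.

2.76 M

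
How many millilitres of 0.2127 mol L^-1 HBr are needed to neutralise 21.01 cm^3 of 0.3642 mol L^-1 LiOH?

n(LiOH) = 0.3642 mol/L x 0.02101 L = 0.007652 mol.
At equivalence n(HBr) = n(LiOH) = 0.007652 mol.
V(HBr) = 0.007652 / 0.2127 = 0.03597 L = 36.0 mL.

36.0 mL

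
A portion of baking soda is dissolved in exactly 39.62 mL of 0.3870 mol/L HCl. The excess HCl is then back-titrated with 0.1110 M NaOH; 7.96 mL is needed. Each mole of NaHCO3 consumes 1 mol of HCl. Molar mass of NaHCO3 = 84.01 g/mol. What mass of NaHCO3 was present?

Total n(HCl) added = 0.3870 x 0.03962 = 0.01533 mol.
n(NaOH) used = 0.1110 x 0.007960 = 0.0008836 mol, which equals the excess n(HCl).
So n(HCl) consumed by the sample = 0.01533 - 0.0008836 = 0.01445 mol.
n(NaHCO3) = 0.01445 / 1 = 0.01445 mol.
mass = 0.01445 mol x 84.01 g/mol = 1.21 g.

1.21 g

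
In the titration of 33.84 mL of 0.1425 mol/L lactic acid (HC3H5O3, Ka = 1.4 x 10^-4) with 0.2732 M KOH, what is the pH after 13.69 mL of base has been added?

4.39

Initial n(HC3H5O3) = 0.1425 x 0.03384 = 0.004822 mol.
n(KOH) added = 0.2732 x 0.01369 = 0.003740 mol, converting that many moles of HC3H5O3 to C3H5O3-.
Remaining n(HC3H5O3) = 0.001082 mol; n(C3H5O3-) = 0.003740 mol.
By Henderson-Hasselbalch, pH = pKa + log([A^-]/[HA]) = 3.85 + log(0.003740/0.001082) = 3.85 + (+0.54) = 4.39.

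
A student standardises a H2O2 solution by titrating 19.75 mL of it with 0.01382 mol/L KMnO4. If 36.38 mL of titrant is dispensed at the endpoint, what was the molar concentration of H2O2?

n(KMnO4) = 0.01382 x 0.03638 = 0.0005028 mol.
From the balanced equation, 2 mol KMnO4 reacts with 5 mol H2O2, so n(H2O2) = 0.0005028 x 5/2 = 0.001257 mol.
[H2O2] = 0.001257 / 0.01975 L = 0.0636 M.

0.0636 M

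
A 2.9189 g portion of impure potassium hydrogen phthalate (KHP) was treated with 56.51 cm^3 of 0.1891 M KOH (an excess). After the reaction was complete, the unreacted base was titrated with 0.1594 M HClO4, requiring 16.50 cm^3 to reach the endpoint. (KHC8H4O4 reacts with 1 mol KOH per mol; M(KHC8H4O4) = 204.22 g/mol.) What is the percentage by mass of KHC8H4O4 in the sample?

56.4%

Total n(KOH) added = 0.1891 x 0.05651 = 0.01069 mol.
n(HClO4) used = 0.1594 x 0.01650 = 0.002630 mol, which equals the excess n(KOH).
So n(KOH) consumed by the sample = 0.01069 - 0.002630 = 0.008056 mol.
n(KHC8H4O4) = 0.008056 / 1 = 0.008056 mol.
mass KHC8H4O4 = 0.008056 x 204.22 = 1.645 g, so %KHC8H4O4 = 1.645/2.9189 x 100 = 56.4%.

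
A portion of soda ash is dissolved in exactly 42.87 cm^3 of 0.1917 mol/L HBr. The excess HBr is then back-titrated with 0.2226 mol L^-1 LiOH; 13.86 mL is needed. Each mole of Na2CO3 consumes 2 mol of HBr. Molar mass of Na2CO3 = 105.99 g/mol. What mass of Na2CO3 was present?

0.272 g

Total n(HBr) added = 0.1917 x 0.04287 = 0.008218 mol.
n(LiOH) used = 0.2226 x 0.01386 = 0.003085 mol, which equals the excess n(HBr).
So n(HBr) consumed by the sample = 0.008218 - 0.003085 = 0.005133 mol.
n(Na2CO3) = 0.005133 / 2 = 0.002566 mol.
mass = 0.002566 mol x 105.99 g/mol = 0.272 g.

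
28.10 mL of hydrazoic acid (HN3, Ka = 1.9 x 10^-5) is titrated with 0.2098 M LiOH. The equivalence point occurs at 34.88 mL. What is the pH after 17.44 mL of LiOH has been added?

17.44 mL is exactly half the equivalence volume (34.88/2), i.e. the half-equivalence point.
There, n(HA) = n(A^-), so pH = pKa = -log(1.9 x 10^-5) = 4.72.

4.72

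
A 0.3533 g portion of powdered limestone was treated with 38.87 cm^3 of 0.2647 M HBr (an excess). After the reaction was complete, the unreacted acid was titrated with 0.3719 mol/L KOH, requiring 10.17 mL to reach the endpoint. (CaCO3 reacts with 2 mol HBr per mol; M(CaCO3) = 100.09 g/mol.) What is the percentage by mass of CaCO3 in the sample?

Total n(HBr) added = 0.2647 x 0.03887 = 0.01029 mol.
n(KOH) used = 0.3719 x 0.01017 = 0.003782 mol, which equals the excess n(HBr).
So n(HBr) consumed by the sample = 0.01029 - 0.003782 = 0.006507 mol.
n(CaCO3) = 0.006507 / 2 = 0.003253 mol.
mass CaCO3 = 0.003253 x 100.09 = 0.3256 g, so %CaCO3 = 0.3256/0.3533 x 100 = 92.2%.

92.2%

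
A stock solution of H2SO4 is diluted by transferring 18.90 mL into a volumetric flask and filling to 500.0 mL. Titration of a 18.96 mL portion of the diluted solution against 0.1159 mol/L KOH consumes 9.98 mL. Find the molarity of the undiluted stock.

n(KOH) = 0.1159 x 0.009980 = 0.001157 mol.
n(H2SO4) in the aliquot = 0.001157 x 1/2 = 0.0005783 mol.
[diluted H2SO4] = 0.0005783 / 0.01896 = 0.03050 M.
Dilution factor = 500.0/18.90 = 26.46, so [stock] = 0.03050 x 26.46 = 0.807 M.

0.807 M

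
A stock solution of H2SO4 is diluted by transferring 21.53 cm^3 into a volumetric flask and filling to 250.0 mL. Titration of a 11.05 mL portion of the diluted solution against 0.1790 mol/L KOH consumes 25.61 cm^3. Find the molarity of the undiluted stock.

n(KOH) = 0.1790 x 0.02561 = 0.004584 mol.
n(H2SO4) in the aliquot = 0.004584 x 1/2 = 0.002292 mol.
[diluted H2SO4] = 0.002292 / 0.01105 = 0.2074 M.
Dilution factor = 250.0/21.53 = 11.61, so [stock] = 0.2074 x 11.61 = 2.41 M.

2.41 M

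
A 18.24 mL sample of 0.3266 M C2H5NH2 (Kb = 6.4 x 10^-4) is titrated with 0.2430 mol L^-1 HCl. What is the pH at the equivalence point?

5.83

n(C2H5NH2) = 0.3266 x 0.01824 = 0.005957 mol; V(HCl) at equivalence = 0.005957/0.2430 = 0.02452 L.
At equivalence the base is fully converted to C2H5NH3+; total volume = 0.04276 L, so [C2H5NH3+] = 0.005957/0.04276 = 0.1393 M.
Ka(C2H5NH3+) = Kw/Kb = 1.0e-14 / 6.4 x 10^-4 = 1.56e-11.
[H^+] = sqrt(Ka x [C2H5NH3+]) = sqrt(1.56e-11 x 0.1393) = 1.48e-6 M.
pH = -log(1.48e-6) = 5.83.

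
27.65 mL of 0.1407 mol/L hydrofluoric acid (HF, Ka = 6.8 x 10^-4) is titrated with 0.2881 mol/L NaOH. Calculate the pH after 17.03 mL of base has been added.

12.36

n(acid) = 0.1407 x 0.02765 = 0.003890 mol; n(NaOH) added = 0.2881 x 0.01703 = 0.004906 mol.
Base is in excess by 0.004906 - 0.003890 = 0.001016 mol in a total volume of 0.04468 L.
[OH^-] = 0.001016/0.04468 = 0.02274 M, so pOH = 1.64 and pH = 14.00 - 1.64 = 12.36.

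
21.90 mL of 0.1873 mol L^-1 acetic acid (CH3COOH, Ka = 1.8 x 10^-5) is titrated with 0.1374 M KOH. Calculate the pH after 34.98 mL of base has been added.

n(acid) = 0.1873 x 0.02190 = 0.004102 mol; n(KOH) added = 0.1374 x 0.03498 = 0.004806 mol.
Base is in excess by 0.004806 - 0.004102 = 0.0007044 mol in a total volume of 0.05688 L.
[OH^-] = 0.0007044/0.05688 = 0.01238 M, so pOH = 1.91 and pH = 14.00 - 1.91 = 12.09.

12.09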